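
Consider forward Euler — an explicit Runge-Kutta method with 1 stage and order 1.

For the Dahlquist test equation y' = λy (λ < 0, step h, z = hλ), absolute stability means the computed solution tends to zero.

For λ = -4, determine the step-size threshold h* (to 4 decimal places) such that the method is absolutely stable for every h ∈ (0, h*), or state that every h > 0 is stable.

On y'=λy, z=hλ:
  order 1, 1-stage ⇒ R(z)=1+z
  (e.g. R(-0.84)=0.16000, |R|=0.16000)

Find x<0 with |R(x)|<1.
x=-0.84: |R|=0.1600
|R(-1.24)|=0.2400 |R(-0.78)|=0.2200 |R(-0.56)|=0.4400
Bisect:
  x_lo=-2.4470 |R|=1.4470  x_hi=-0.1452 |R|=0.8548
  mid=-1.29606 |R|=0.29606 →hi
  mid=-1.87151 |R|=0.87151 →hi
  mid=-2.15923 |R|=1.15923 →lo
  mid=-2.01537 |R|=1.01537 →lo
  mid=-1.94344 |R|=0.94344 →hi
  mid=-1.97941 |R|=0.97941 →hi
  mid=-1.99739 |R|=0.99739 →hi
  mid=-2.00638 |R|=1.00638 →lo
  mid=-2.00188 |R|=1.00188 →lo
  ...
  [-2.00006,-1.99992] ⇒ x*=-2.0000
Stable set (-2.0000, 0).

(-2.0000,0); λ=-4 ⇒ h* = 0.5000.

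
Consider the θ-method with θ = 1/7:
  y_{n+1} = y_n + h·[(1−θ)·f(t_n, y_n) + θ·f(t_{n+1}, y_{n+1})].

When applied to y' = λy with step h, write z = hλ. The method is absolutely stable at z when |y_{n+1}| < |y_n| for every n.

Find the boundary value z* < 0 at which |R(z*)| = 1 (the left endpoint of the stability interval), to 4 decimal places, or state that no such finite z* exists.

Set f=λy, z=hλ:
  y_{n+1} = y_n + z·[6/7·y_n + 1/7·y_{n+1}] ⇒ (1 − 1/7z)y_{n+1} = (1 + 6/7z)y_n
  ⇒ R(z) = (1 + 6/7z)/(1 − 1/7z).

Boundary: |R(x)|=1, x<0.
x=-0.93: |R|=0.1791
R=−1: 1+6/7x = −1+1/7x ⇒ -5/7x=2 ⇒ x=2/(-5/7)=-2.8000
Confirm numerically:
  x=-1.967: |R|=0.53552 <1
  x=-1.560: |R|=0.27570 <1
  x=-1.255: |R|=0.06420 <1
  x=-3.120: |R|=1.15810 >1
  x=-2.987: |R|=1.09362 >1
Stable set (-2.8000, 0).

left endpoint -2.8000.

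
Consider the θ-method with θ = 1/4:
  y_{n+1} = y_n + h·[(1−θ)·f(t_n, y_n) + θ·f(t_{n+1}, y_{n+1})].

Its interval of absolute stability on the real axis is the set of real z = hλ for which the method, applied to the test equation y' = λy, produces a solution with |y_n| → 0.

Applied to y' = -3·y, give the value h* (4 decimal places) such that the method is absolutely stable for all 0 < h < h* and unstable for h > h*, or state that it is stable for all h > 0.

Set f=λy, z=hλ:
  y_{n+1} = y_n + z·[3/4·y_n + 1/4·y_{n+1}] ⇒ (1 − 1/4z)y_{n+1} = (1 + 3/4z)y_n
  R(z) = (1 + 3/4z)/(1 − 1/4z).

Boundary: |R(x)|=1, x<0.
x=-1.06: |R|=0.1621
R=−1: 1+3/4x = −1+1/4x ⇒ -1/2x=2 ⇒ x=2/(-1/2)=-4.0000
Confirm numerically:
  x=-3.845: |R|=0.96048 <1
  x=-3.148: |R|=0.76161 <1
  x=-2.872: |R|=0.67171 <1
  x=-4.339: |R|=1.08130 >1
  x=-4.103: |R|=1.02542 >1
So |R|<1 on (-4.0000, 0).

(-4.0000,0); λ=-3 ⇒ h* = (4)/3 = 1.3333.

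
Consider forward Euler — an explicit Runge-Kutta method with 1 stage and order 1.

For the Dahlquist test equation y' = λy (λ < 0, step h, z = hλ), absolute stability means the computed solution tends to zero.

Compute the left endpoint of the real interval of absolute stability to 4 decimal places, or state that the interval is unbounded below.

z* = -2.0000.

Test eqn y'=λy, z=hλ:
  order 1, 1-stage ⇒ R(z)=1+z
  (e.g. R(-1.72)=-0.72000, |R|=0.72000)

Boundary: |R(x)|=1, x<0.
x=-1.72: |R|=0.7200
|R(-2.24)|=1.2400 |R(-1.72)|=0.7200 |R(-1.51)|=0.5100
Bisect:
  x_lo=-2.8888 |R|=1.8888  x_hi=-0.3474 |R|=0.6526
  mid=-1.61809 |R|=0.61809 →hi
  mid=-2.25343 |R|=1.25343 →lo
  mid=-1.93576 |R|=0.93576 →hi
  mid=-2.09460 |R|=1.09460 →lo
  mid=-2.01518 |R|=1.01518 →lo
  mid=-1.97547 |R|=0.97547 →hi
  mid=-1.99533 |R|=0.99533 →hi
  mid=-2.00525 |R|=1.00525 →lo
  ...
  [-2.00014,-1.99998] ⇒ x*=-2.0000
Stable set (-2.0000, 0).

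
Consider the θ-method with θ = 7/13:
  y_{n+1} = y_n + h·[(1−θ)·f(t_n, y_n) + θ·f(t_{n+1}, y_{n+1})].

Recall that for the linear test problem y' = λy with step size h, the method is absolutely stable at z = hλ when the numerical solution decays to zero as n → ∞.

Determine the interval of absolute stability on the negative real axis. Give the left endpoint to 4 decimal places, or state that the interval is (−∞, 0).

unbounded; (−∞, 0).

With y'=λy (z=hλ):
  y_{n+1} = y_n + z·[6/13·y_n + 7/13·y_{n+1}] ⇒ (1 − 7/13z)y_{n+1} = (1 + 6/13z)y_n
  R(z) = (1 + 6/13z)/(1 − 7/13z).

Find x<0 with |R(x)|<1.
x=-1.48: |R|=0.1764
x=-2: |R|=0.0370
x=-10: |R|=0.5663
x=-100: |R|=0.8233
θ=7/13≥1/2 ⇒ |1+6/13x|<|1−7/13x| ∀x<0 ⇒ stable on all of ℝ⁻.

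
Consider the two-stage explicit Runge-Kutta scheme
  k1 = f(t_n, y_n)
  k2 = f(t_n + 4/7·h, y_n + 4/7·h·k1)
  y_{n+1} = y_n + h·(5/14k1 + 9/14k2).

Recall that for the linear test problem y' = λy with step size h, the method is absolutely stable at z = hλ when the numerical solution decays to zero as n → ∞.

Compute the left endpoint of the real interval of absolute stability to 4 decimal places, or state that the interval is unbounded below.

On y'=λy, z=hλ:
  k1=λy_n ⇒ h·k1=z·y_n;  k2=λ(1+4/7z)y_n ⇒ h·k2=z(1+4/7z)y_n
  y_{n+1}/y_n = 1 + 5/14z + 9/14z(1+4/7z) = 1 + z + 18/49z²
  ⇒ R(z) = 1 + z + 18/49z².

Find x<0 with |R(x)|<1.
x=-0.45: |R|=0.6244
R=1: x+18/49x²=0 ⇒ x=−49/18=-2.7222; min R=1−1/(4·18/49)=0.3194>−1
Confirm numerically:
  x=-2.578: |R|=0.86342 <1
  x=-2.356: |R|=0.68305 <1
  x=-2.274: |R|=0.62558 <1
  x=-1.271: |R|=0.32243 <1
  x=-3.179: |R|=1.53342 >1
  x=-3.060: |R|=1.37969 >1
So |R|<1 on (-2.7222, 0).

z* = -2.7222.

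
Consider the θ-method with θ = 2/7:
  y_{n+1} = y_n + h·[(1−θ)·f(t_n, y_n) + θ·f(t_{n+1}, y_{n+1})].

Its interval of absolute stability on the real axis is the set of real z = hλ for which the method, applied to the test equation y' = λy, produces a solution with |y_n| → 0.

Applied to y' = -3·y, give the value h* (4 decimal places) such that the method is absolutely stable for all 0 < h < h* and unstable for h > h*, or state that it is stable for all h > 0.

(-4.6667,0); λ=-3 ⇒ h* = (14/3)/3 = 1.5556.

With y'=λy (z=hλ):
  y_{n+1} = y_n + z·[5/7·y_n + 2/7·y_{n+1}] ⇒ (1 − 2/7z)y_{n+1} = (1 + 5/7z)y_n
  Hence R(z) = (1 + 5/7z)/(1 − 2/7z).

Boundary: |R(x)|=1, x<0.
x=-1.54: |R|=0.0694
R=−1: 1+5/7x = −1+2/7x ⇒ -3/7x=2 ⇒ x=2/(-3/7)=-4.6667
Confirm numerically:
  x=-3.792: |R|=0.82008 <1
  x=-3.182: |R|=0.66672 <1
  x=-2.052: |R|=0.29359 <1
  x=-4.939: |R|=1.04841 >1
  x=-4.711: |R|=1.00810 >1
  x=-4.701: |R|=1.00628 >1
Interval (-4.6667, 0).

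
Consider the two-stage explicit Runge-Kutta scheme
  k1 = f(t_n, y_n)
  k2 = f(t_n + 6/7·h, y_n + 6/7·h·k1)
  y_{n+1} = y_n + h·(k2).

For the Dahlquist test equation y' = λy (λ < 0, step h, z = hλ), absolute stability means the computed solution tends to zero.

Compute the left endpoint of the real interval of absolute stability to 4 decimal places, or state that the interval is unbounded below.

left endpoint -1.1667.

On y'=λy, z=hλ:
  k1=λy_n ⇒ h·k1=z·y_n;  k2=λ(1+6/7z)y_n ⇒ h·k2=z(1+6/7z)y_n
  y_{n+1}/y_n = 1 + z(1+6/7z) = 1 + z + 6/7z²
  so R(z) = 1 + z + 6/7z².

Need |R(x)|<1, x<0.
x=-1.47: |R|=1.3822
R=1: x+6/7x²=0 ⇒ x=−7/6=-1.1667; min R=1−1/(4·6/7)=0.7083>−1
Confirm numerically:
  x=-0.740: |R|=0.72937 <1
  x=-0.687: |R|=0.71754 <1
  x=-0.606: |R|=0.70877 <1
  x=-0.584: |R|=0.70833 <1
  x=-1.556: |R|=1.51926 >1
  x=-1.432: |R|=1.32568 >1
So |R|<1 on (-1.1667, 0).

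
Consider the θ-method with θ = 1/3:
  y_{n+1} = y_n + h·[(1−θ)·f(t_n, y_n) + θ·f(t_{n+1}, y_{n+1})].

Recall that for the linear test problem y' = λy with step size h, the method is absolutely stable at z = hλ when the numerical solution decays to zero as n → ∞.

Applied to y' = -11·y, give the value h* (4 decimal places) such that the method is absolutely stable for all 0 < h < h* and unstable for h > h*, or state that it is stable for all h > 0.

(-6.0000,0); λ=-11 ⇒ h* = (6)/11 = 0.5455.

Test eqn y'=λy, z=hλ:
  y_{n+1} = y_n + z·[2/3·y_n + 1/3·y_{n+1}] ⇒ (1 − 1/3z)y_{n+1} = (1 + 2/3z)y_n
  R(z) = (1 + 2/3z)/(1 − 1/3z).

Boundary: |R(x)|=1, x<0.
x=-0.83: |R|=0.3499
R=−1: 1+2/3x = −1+1/3x ⇒ -1/3x=2 ⇒ x=2/(-1/3)=-6.0000
Confirm numerically:
  x=-5.661: |R|=0.96086 <1
  x=-4.265: |R|=0.76118 <1
  x=-3.462: |R|=0.60724 <1
  x=-6.526: |R|=1.05522 >1
  x=-6.154: |R|=1.01682 >1
Stable set (-6.0000, 0).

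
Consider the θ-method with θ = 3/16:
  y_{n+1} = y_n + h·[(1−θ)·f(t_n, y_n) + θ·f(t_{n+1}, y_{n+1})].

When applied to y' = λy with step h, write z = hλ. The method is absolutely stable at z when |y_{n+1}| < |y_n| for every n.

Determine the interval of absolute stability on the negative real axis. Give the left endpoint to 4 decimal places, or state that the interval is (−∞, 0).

z∈(-3.2000,0).

With y'=λy (z=hλ):
  y_{n+1} = y_n + z·[13/16·y_n + 3/16·y_{n+1}] ⇒ (1 − 3/16z)y_{n+1} = (1 + 13/16z)y_n
  ⇒ R(z) = (1 + 13/16z)/(1 − 3/16z).

Need |R(x)|<1, x<0.
x=-0.68: |R|=0.3969
R=−1: 1+13/16x = −1+3/16x ⇒ -5/8x=2 ⇒ x=2/(-5/8)=-3.2000
Confirm numerically:
  x=-2.874: |R|=0.86760 <1
  x=-2.436: |R|=0.67222 <1
  x=-2.036: |R|=0.47349 <1
  x=-3.660: |R|=1.17050 >1
  x=-3.399: |R|=1.07596 >1
So |R|<1 on (-3.2000, 0).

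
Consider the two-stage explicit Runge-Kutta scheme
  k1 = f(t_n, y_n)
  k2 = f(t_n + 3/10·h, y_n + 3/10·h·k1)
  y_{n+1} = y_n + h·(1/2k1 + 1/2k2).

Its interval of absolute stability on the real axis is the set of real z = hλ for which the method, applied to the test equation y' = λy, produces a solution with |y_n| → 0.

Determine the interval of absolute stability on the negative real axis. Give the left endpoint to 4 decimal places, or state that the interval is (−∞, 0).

On y'=λy, z=hλ:
  k1=λy_n ⇒ h·k1=z·y_n;  k2=λ(1+3/10z)y_n ⇒ h·k2=z(1+3/10z)y_n
  y_{n+1}/y_n = 1 + 1/2z + 1/2z(1+3/10z) = 1 + z + 3/20z²
  Hence R(z) = 1 + z + 3/20z².

Need |R(x)|<1, x<0.
x=-1.43: |R|=0.1233
R=1: x+3/20x²=0 ⇒ x=−20/3=-6.6667; min R=1−1/(4·3/20)=-0.6667>−1
Confirm numerically:
  x=-6.488: |R|=0.82612 <1
  x=-5.800: |R|=0.24600 <1
  x=-5.508: |R|=0.04271 <1
  x=-4.258: |R|=0.53842 <1
  x=-7.194: |R|=1.56905 >1
  x=-7.041: |R|=1.39535 >1
So |R|<1 on (-6.6667, 0).

z∈(-6.6667,0).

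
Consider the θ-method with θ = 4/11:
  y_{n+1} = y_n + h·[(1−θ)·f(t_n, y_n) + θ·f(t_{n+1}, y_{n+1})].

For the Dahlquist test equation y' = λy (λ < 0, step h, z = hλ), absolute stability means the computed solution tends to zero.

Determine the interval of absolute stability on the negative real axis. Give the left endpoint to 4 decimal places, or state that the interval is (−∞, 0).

z∈(-7.3333,0).

Set f=λy, z=hλ:
  y_{n+1} = y_n + z·[7/11·y_n + 4/11·y_{n+1}] ⇒ (1 − 4/11z)y_{n+1} = (1 + 7/11z)y_n
  R(z) = (1 + 7/11z)/(1 − 4/11z).

Boundary: |R(x)|=1, x<0.
x=-0.33: |R|=0.7054
R=−1: 1+7/11x = −1+4/11x ⇒ -3/11x=2 ⇒ x=2/(-3/11)=-7.3333
Confirm numerically:
  x=-5.603: |R|=0.84464 <1
  x=-5.415: |R|=0.82379 <1
  x=-4.982: |R|=0.77192 <1
  x=-7.897: |R|=1.03971 >1
  x=-7.634: |R|=1.02172 >1
  x=-7.449: |R|=1.00851 >1
Interval (-7.3333, 0).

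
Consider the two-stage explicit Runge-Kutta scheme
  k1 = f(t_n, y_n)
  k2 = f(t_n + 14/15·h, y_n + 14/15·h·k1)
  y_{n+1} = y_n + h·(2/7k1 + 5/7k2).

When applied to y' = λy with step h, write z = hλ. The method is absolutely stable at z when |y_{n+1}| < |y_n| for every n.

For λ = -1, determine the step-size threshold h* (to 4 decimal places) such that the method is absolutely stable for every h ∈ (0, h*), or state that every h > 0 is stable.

Set f=λy, z=hλ:
  k1=λy_n ⇒ h·k1=z·y_n;  k2=λ(1+14/15z)y_n ⇒ h·k2=z(1+14/15z)y_n
  y_{n+1}/y_n = 1 + 2/7z + 5/7z(1+14/15z) = 1 + z + 2/3z²
  Hence R(z) = 1 + z + 2/3z².

Boundary: |R(x)|=1, x<0.
x=-1.19: |R|=0.7541
R=1: x+2/3x²=0 ⇒ x=−3/2=-1.5000; min R=1−1/(4·2/3)=0.6250>−1
Confirm numerically:
  x=-1.079: |R|=0.69716 <1
  x=-1.007: |R|=0.66903 <1
  x=-0.904: |R|=0.64081 <1
  x=-0.854: |R|=0.63221 <1
  x=-2.095: |R|=1.83102 >1
  x=-1.750: |R|=1.29167 >1
Stable set (-1.5000, 0).

(-1.5000,0); λ=-1 ⇒ h* = (3/2)/1 = 1.5000.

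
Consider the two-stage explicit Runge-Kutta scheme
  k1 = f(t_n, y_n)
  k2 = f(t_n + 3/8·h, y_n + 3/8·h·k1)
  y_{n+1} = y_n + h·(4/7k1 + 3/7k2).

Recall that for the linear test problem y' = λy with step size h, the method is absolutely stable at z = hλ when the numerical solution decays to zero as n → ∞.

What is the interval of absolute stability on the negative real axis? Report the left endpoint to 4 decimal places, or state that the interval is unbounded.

Set f=λy, z=hλ:
  k1=λy_n ⇒ h·k1=z·y_n;  k2=λ(1+3/8z)y_n ⇒ h·k2=z(1+3/8z)y_n
  y_{n+1}/y_n = 1 + 4/7z + 3/7z(1+3/8z) = 1 + z + 9/56z²
  so R(z) = 1 + z + 9/56z².

Find x<0 with |R(x)|<1.
x=-0.35: |R|=0.6697
R=1: x+9/56x²=0 ⇒ x=−56/9=-6.2222; min R=1−1/(4·9/56)=-0.5556>−1
Confirm numerically:
  x=-5.312: |R|=0.22293 <1
  x=-5.282: |R|=0.20185 <1
  x=-3.117: |R|=0.55555 <1
  x=-2.533: |R|=0.50184 <1
  x=-6.705: |R|=1.52024 >1
  x=-6.651: |R|=1.45833 >1
  x=-6.617: |R|=1.41983 >1
Stable set (-6.2222, 0).

z∈(-6.2222,0).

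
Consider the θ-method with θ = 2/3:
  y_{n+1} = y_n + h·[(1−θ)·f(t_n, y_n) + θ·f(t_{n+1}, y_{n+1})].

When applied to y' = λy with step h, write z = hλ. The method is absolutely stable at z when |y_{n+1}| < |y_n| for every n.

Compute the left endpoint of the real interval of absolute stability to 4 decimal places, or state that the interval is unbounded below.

With y'=λy (z=hλ):
  y_{n+1} = y_n + z·[1/3·y_n + 2/3·y_{n+1}] ⇒ (1 − 2/3z)y_{n+1} = (1 + 1/3z)y_n
  ⇒ R(z) = (1 + 1/3z)/(1 − 2/3z).

Find x<0 with |R(x)|<1.
x=-1.35: |R|=0.2895
x=-2: |R|=0.1429
x=-10: |R|=0.3043
x=-100: |R|=0.4778
θ=2/3≥1/2 ⇒ |1+1/3x|<|1−2/3x| ∀x<0 ⇒ unbounded interval.

interval (−∞, 0).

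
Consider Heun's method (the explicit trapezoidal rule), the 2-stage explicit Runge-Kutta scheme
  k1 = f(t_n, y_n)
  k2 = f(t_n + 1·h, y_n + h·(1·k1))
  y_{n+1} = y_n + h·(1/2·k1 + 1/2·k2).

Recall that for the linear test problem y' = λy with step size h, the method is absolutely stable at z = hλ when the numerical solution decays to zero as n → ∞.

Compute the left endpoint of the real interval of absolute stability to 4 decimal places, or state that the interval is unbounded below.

With y'=λy (z=hλ):
  order 2, 2-stage ⇒ R(z)=1+z+z^2/2
  (e.g. R(-0.62)=0.57220, |R|=0.57220)

Boundary: |R(x)|=1, x<0.
x=-0.62: |R|=0.5722
|R(-2.1)|=1.1050 |R(-2.07)|=1.0724 |R(-1.44)|=0.5968
Bisect:
  x_lo=-2.4939 |R|=1.6159  x_hi=-0.3143 |R|=0.7351
  mid=-1.40410 |R|=0.58165 →hi
  mid=-1.94902 |R|=0.95032 →hi
  mid=-2.22148 |R|=1.24600 →lo
  mid=-2.08525 |R|=1.08888 →lo
  mid=-2.01713 |R|=1.01728 →lo
  mid=-1.98307 |R|=0.98322 →hi
  mid=-2.00010 |R|=1.00010 →lo
  ...
  [-2.00010,-1.99997] ⇒ x*=-2.0000
Stable set (-2.0000, 0).

left endpoint -2.0000.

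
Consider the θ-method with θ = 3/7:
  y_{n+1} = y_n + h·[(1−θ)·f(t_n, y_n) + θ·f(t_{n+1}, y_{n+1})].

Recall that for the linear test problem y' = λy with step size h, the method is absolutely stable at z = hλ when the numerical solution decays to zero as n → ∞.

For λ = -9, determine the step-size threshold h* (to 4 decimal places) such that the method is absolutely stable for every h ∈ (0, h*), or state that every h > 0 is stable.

Set f=λy, z=hλ:
  y_{n+1} = y_n + z·[4/7·y_n + 3/7·y_{n+1}] ⇒ (1 − 3/7z)y_{n+1} = (1 + 4/7z)y_n
  ⇒ R(z) = (1 + 4/7z)/(1 − 3/7z).

Find x<0 with |R(x)|<1.
x=-0.83: |R|=0.3878
R=−1: 1+4/7x = −1+3/7x ⇒ -1/7x=2 ⇒ x=2/(-1/7)=-14.0000
Confirm numerically:
  x=-10.314: |R|=0.90285 <1
  x=-8.636: |R|=0.83700 <1
  x=-7.743: |R|=0.79301 <1
  x=-14.376: |R|=1.00750 >1
  x=-14.312: |R|=1.00625 >1
  x=-14.212: |R|=1.00427 >1
So |R|<1 on (-14.0000, 0).

(-14.0000,0); λ=-9 ⇒ h* = (14)/9 = 1.5556.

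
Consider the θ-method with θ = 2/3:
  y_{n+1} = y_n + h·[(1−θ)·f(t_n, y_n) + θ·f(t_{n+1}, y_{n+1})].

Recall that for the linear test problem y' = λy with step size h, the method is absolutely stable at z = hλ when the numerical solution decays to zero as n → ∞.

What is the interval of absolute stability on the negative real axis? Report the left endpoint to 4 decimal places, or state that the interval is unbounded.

On y'=λy, z=hλ:
  y_{n+1} = y_n + z·[1/3·y_n + 2/3·y_{n+1}] ⇒ (1 − 2/3z)y_{n+1} = (1 + 1/3z)y_n
  ⇒ R(z) = (1 + 1/3z)/(1 − 2/3z).

Solve |R(x)|<1 on ℝ⁻.
x=-1.56: |R|=0.2353
x=-2: |R|=0.1429
x=-10: |R|=0.3043
x=-100: |R|=0.4778
θ=2/3≥1/2 ⇒ |1+1/3x|<|1−2/3x| ∀x<0 ⇒ stable on all of ℝ⁻.

unbounded; (−∞, 0).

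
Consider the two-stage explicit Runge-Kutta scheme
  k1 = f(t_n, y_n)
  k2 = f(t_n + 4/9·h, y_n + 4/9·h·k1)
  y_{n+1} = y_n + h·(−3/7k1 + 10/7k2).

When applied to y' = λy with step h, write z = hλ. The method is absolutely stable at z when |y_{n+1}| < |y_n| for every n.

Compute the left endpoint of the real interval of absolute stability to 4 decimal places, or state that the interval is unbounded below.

Set f=λy, z=hλ:
  k1=λy_n ⇒ h·k1=z·y_n;  k2=λ(1+4/9z)y_n ⇒ h·k2=z(1+4/9z)y_n
  y_{n+1}/y_n = 1 − 3/7z + 10/7z(1+4/9z) = 1 + z + 40/63z²
  Hence R(z) = 1 + z + 40/63z².

Solve |R(x)|<1 on ℝ⁻.
x=-0.8: |R|=0.6063
R=1: x+40/63x²=0 ⇒ x=−63/40=-1.5750; min R=1−1/(4·40/63)=0.6062>−1
Confirm numerically:
  x=-1.526: |R|=0.95252 <1
  x=-0.872: |R|=0.61078 <1
  x=-0.871: |R|=0.61068 <1
  x=-0.829: |R|=0.60734 <1
  x=-2.170: |R|=1.81978 >1
  x=-1.976: |R|=1.50310 >1
Stable set (-1.5750, 0).

z* = -1.5750.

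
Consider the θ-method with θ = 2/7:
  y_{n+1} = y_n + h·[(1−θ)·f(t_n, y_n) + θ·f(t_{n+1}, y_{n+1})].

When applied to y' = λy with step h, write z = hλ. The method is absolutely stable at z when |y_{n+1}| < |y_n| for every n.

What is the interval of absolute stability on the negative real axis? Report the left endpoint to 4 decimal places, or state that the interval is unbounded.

On y'=λy, z=hλ:
  y_{n+1} = y_n + z·[5/7·y_n + 2/7·y_{n+1}] ⇒ (1 − 2/7z)y_{n+1} = (1 + 5/7z)y_n
  R(z) = (1 + 5/7z)/(1 − 2/7z).

Boundary: |R(x)|=1, x<0.
x=-0.58: |R|=0.5025
R=−1: 1+5/7x = −1+2/7x ⇒ -3/7x=2 ⇒ x=2/(-3/7)=-4.6667
Confirm numerically:
  x=-4.165: |R|=0.90183 <1
  x=-3.987: |R|=0.86383 <1
  x=-2.876: |R|=0.57873 <1
  x=-5.083: |R|=1.07276 >1
  x=-5.026: |R|=1.06322 >1
Interval (-4.6667, 0).

z∈(-4.6667,0).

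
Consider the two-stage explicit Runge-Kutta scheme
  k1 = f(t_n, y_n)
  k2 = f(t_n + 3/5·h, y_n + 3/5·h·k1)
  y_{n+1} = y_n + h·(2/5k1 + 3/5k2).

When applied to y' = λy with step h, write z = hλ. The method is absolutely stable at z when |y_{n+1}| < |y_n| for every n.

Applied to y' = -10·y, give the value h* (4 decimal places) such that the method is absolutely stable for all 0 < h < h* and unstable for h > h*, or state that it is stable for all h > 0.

Test eqn y'=λy, z=hλ:
  k1=λy_n ⇒ h·k1=z·y_n;  k2=λ(1+3/5z)y_n ⇒ h·k2=z(1+3/5z)y_n
  y_{n+1}/y_n = 1 + 2/5z + 3/5z(1+3/5z) = 1 + z + 9/25z²
  Hence R(z) = 1 + z + 9/25z².

Find x<0 with |R(x)|<1.
x=-0.66: |R|=0.4968
R=1: x+9/25x²=0 ⇒ x=−25/9=-2.7778; min R=1−1/(4·9/25)=0.3056>−1
Confirm numerically:
  x=-2.544: |R|=0.78590 <1
  x=-1.853: |R|=0.38310 <1
  x=-1.755: |R|=0.35381 <1
  x=-3.042: |R|=1.28936 >1
  x=-2.966: |R|=1.20098 >1
Stable set (-2.7778, 0).

(-2.7778,0); λ=-10 ⇒ h* = (25/9)/10 = 0.2778.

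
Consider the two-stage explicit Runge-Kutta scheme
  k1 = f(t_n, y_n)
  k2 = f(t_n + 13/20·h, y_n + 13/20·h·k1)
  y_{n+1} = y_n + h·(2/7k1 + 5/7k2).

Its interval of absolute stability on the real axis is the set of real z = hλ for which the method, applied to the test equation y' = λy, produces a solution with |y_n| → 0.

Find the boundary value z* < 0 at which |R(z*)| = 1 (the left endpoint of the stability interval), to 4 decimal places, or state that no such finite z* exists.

Set f=λy, z=hλ:
  k1=λy_n ⇒ h·k1=z·y_n;  k2=λ(1+13/20z)y_n ⇒ h·k2=z(1+13/20z)y_n
  y_{n+1}/y_n = 1 + 2/7z + 5/7z(1+13/20z) = 1 + z + 13/28z²
  so R(z) = 1 + z + 13/28z².

Need |R(x)|<1, x<0.
x=-1.7: |R|=0.6418
R=1: x+13/28x²=0 ⇒ x=−28/13=-2.1538; min R=1−1/(4·13/28)=0.4615>−1
Confirm numerically:
  x=-1.872: |R|=0.75504 <1
  x=-1.626: |R|=0.60151 <1
  x=-1.492: |R|=0.54153 <1
  x=-1.420: |R|=0.51619 <1
  x=-2.742: |R|=1.74876 >1
  x=-2.414: |R|=1.29158 >1
  x=-2.358: |R|=1.22350 >1
Stable set (-2.1538, 0).

left endpoint -2.1538.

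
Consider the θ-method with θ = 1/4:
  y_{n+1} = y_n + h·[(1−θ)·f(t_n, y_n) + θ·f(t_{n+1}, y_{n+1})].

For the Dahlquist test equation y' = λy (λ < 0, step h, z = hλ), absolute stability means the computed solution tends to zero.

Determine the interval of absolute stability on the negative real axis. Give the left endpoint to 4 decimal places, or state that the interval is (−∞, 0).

With y'=λy (z=hλ):
  y_{n+1} = y_n + z·[3/4·y_n + 1/4·y_{n+1}] ⇒ (1 − 1/4z)y_{n+1} = (1 + 3/4z)y_n
  R(z) = (1 + 3/4z)/(1 − 1/4z).

Need |R(x)|<1, x<0.
x=-1.76: |R|=0.2222
R=−1: 1+3/4x = −1+1/4x ⇒ -1/2x=2 ⇒ x=2/(-1/2)=-4.0000
Confirm numerically:
  x=-3.627: |R|=0.90219 <1
  x=-3.082: |R|=0.74075 <1
  x=-2.960: |R|=0.70115 <1
  x=-4.524: |R|=1.12295 >1
  x=-4.024: |R|=1.00598 >1
Interval (-4.0000, 0).

z∈(-4.0000,0).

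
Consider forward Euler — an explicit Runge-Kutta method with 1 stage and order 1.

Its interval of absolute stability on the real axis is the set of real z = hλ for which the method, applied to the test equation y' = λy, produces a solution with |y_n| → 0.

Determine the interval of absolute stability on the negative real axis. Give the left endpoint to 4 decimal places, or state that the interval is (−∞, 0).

Test eqn y'=λy, z=hλ:
  order 1, 1-stage ⇒ R(z)=1+z
  (e.g. R(-0.9)=0.10000, |R|=0.10000)

Find x<0 with |R(x)|<1.
x=-0.9: |R|=0.1000
|R(-1.99)|=0.9900 |R(-1.71)|=0.7100 |R(-1.23)|=0.2300
Bisect:
  x_lo=-2.4949 |R|=1.4949  x_hi=-0.2879 |R|=0.7121
  mid=-1.39141 |R|=0.39141 →hi
  mid=-1.94317 |R|=0.94317 →hi
  mid=-2.21904 |R|=1.21904 →lo
  mid=-2.08110 |R|=1.08110 →lo
  mid=-2.01213 |R|=1.01213 →lo
  mid=-1.97765 |R|=0.97765 →hi
  mid=-1.99489 |R|=0.99489 →hi
  ...
  [-2.00001,-1.99988] ⇒ x*=-2.0000
Interval (-2.0000, 0).

(-2.0000, 0).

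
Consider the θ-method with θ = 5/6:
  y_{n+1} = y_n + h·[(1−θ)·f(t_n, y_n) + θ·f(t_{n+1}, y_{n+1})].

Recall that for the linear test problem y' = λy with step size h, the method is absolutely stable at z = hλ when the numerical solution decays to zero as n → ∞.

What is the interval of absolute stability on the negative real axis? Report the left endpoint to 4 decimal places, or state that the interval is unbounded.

unbounded; (−∞, 0).

With y'=λy (z=hλ):
  y_{n+1} = y_n + z·[1/6·y_n + 5/6·y_{n+1}] ⇒ (1 − 5/6z)y_{n+1} = (1 + 1/6z)y_n
  ⇒ R(z) = (1 + 1/6z)/(1 − 5/6z).

Solve |R(x)|<1 on ℝ⁻.
x=-1.45: |R|=0.3434
x=-2: |R|=0.2500
x=-10: |R|=0.0714
x=-100: |R|=0.1858
θ=5/6≥1/2 ⇒ |1+1/6x|<|1−5/6x| ∀x<0 ⇒ interval (−∞,0).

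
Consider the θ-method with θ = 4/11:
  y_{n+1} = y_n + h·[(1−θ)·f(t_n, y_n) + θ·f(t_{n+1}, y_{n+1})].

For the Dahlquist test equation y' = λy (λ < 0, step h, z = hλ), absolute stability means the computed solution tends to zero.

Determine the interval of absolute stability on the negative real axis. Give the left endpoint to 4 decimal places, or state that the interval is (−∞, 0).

Test eqn y'=λy, z=hλ:
  y_{n+1} = y_n + z·[7/11·y_n + 4/11·y_{n+1}] ⇒ (1 − 4/11z)y_{n+1} = (1 + 7/11z)y_n
  ⇒ R(z) = (1 + 7/11z)/(1 − 4/11z).

Boundary: |R(x)|=1, x<0.
x=-1.05: |R|=0.2401
R=−1: 1+7/11x = −1+4/11x ⇒ -3/11x=2 ⇒ x=2/(-3/11)=-7.3333
Confirm numerically:
  x=-6.992: |R|=0.97372 <1
  x=-6.613: |R|=0.94230 <1
  x=-4.554: |R|=0.71461 <1
  x=-4.129: |R|=0.65064 <1
  x=-7.585: |R|=1.01826 >1
  x=-7.572: |R|=1.01734 >1
  x=-7.427: |R|=1.00690 >1
Stable set (-7.3333, 0).

z∈(-7.3333,0).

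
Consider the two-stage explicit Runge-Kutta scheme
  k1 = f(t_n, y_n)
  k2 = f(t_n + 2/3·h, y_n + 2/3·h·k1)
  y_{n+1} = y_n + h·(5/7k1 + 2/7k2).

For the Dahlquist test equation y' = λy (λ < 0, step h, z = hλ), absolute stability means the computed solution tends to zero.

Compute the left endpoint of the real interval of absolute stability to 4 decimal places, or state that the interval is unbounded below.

On y'=λy, z=hλ:
  k1=λy_n ⇒ h·k1=z·y_n;  k2=λ(1+2/3z)y_n ⇒ h·k2=z(1+2/3z)y_n
  y_{n+1}/y_n = 1 + 5/7z + 2/7z(1+2/3z) = 1 + z + 4/21z²
  ⇒ R(z) = 1 + z + 4/21z².

Find x<0 with |R(x)|<1.
x=-0.66: |R|=0.4230
R=1: x+4/21x²=0 ⇒ x=−21/4=-5.2500; min R=1−1/(4·4/21)=-0.3125>−1
Confirm numerically:
  x=-3.484: |R|=0.17195 <1
  x=-3.331: |R|=0.21756 <1
  x=-2.674: |R|=0.31204 <1
  x=-2.396: |R|=0.30251 <1
  x=-5.323: |R|=1.07402 >1
  x=-5.311: |R|=1.06171 >1
So |R|<1 on (-5.2500, 0).

left endpoint -5.2500.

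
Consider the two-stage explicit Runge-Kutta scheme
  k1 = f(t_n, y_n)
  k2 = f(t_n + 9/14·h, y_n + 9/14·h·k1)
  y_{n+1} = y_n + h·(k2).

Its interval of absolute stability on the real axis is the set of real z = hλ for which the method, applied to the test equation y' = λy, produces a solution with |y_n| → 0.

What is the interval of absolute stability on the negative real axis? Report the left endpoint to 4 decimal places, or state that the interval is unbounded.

(-1.5556, 0).

Test eqn y'=λy, z=hλ:
  k1=λy_n ⇒ h·k1=z·y_n;  k2=λ(1+9/14z)y_n ⇒ h·k2=z(1+9/14z)y_n
  y_{n+1}/y_n = 1 + z(1+9/14z) = 1 + z + 9/14z²
  so R(z) = 1 + z + 9/14z².

Boundary: |R(x)|=1, x<0.
x=-0.4: |R|=0.7029
R=1: x+9/14x²=0 ⇒ x=−14/9=-1.5556; min R=1−1/(4·9/14)=0.6111>−1
Confirm numerically:
  x=-1.291: |R|=0.78044 <1
  x=-1.150: |R|=0.70018 <1
  x=-0.839: |R|=0.61352 <1
  x=-2.149: |R|=1.81984 >1
  x=-2.000: |R|=1.57143 >1
  x=-1.956: |R|=1.50353 >1
So |R|<1 on (-1.5556, 0).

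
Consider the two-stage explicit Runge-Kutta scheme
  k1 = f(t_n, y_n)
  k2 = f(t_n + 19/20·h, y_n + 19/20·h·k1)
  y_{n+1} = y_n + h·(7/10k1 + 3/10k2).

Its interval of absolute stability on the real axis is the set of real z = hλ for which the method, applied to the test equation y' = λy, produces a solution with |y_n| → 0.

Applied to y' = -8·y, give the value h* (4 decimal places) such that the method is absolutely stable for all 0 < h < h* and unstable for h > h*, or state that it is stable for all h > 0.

(-3.5088,0); λ=-8 ⇒ h* = (200/57)/8 = 0.4386.

On y'=λy, z=hλ:
  k1=λy_n ⇒ h·k1=z·y_n;  k2=λ(1+19/20z)y_n ⇒ h·k2=z(1+19/20z)y_n
  y_{n+1}/y_n = 1 + 7/10z + 3/10z(1+19/20z) = 1 + z + 57/200z²
  R(z) = 1 + z + 57/200z².

Find x<0 with |R(x)|<1.
x=-1.71: |R|=0.1234
R=1: x+57/200x²=0 ⇒ x=−200/57=-3.5088; min R=1−1/(4·57/200)=0.1228>−1
Confirm numerically:
  x=-3.035: |R|=0.59020 <1
  x=-2.461: |R|=0.26511 <1
  x=-2.009: |R|=0.14128 <1
  x=-3.696: |R|=1.19722 >1
  x=-3.569: |R|=1.06126 >1
Interval (-3.5088, 0).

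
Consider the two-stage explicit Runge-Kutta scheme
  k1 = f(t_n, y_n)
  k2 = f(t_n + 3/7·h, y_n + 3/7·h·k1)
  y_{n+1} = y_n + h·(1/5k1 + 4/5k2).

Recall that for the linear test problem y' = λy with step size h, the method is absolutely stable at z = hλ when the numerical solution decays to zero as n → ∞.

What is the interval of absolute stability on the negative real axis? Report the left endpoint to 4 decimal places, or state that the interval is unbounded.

z∈(-2.9167,0).

On y'=λy, z=hλ:
  k1=λy_n ⇒ h·k1=z·y_n;  k2=λ(1+3/7z)y_n ⇒ h·k2=z(1+3/7z)y_n
  y_{n+1}/y_n = 1 + 1/5z + 4/5z(1+3/7z) = 1 + z + 12/35z²
  ⇒ R(z) = 1 + z + 12/35z².

Solve |R(x)|<1 on ℝ⁻.
x=-1.6: |R|=0.2777
R=1: x+12/35x²=0 ⇒ x=−35/12=-2.9167; min R=1−1/(4·12/35)=0.2708>−1
Confirm numerically:
  x=-2.126: |R|=0.42367 <1
  x=-1.447: |R|=0.27088 <1
  x=-1.230: |R|=0.28871 <1
  x=-3.315: |R|=1.45273 >1
  x=-3.217: |R|=1.33126 >1
  x=-3.060: |R|=1.15038 >1
So |R|<1 on (-2.9167, 0).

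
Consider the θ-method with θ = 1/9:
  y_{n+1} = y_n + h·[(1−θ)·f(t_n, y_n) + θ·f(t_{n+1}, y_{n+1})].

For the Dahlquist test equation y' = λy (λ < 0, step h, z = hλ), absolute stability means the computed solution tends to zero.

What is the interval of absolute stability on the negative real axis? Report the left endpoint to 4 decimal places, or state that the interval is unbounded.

(-2.5714, 0).

Set f=λy, z=hλ:
  y_{n+1} = y_n + z·[8/9·y_n + 1/9·y_{n+1}] ⇒ (1 − 1/9z)y_{n+1} = (1 + 8/9z)y_n
  so R(z) = (1 + 8/9z)/(1 − 1/9z).

Need |R(x)|<1, x<0.
x=-1.3: |R|=0.1359
R=−1: 1+8/9x = −1+1/9x ⇒ -7/9x=2 ⇒ x=2/(-7/9)=-2.5714
Confirm numerically:
  x=-2.428: |R|=0.91215 <1
  x=-2.189: |R|=0.76075 <1
  x=-2.154: |R|=0.73803 <1
  x=-1.393: |R|=0.20629 <1
  x=-2.832: |R|=1.15416 >1
  x=-2.806: |R|=1.13908 >1
Stable set (-2.5714, 0).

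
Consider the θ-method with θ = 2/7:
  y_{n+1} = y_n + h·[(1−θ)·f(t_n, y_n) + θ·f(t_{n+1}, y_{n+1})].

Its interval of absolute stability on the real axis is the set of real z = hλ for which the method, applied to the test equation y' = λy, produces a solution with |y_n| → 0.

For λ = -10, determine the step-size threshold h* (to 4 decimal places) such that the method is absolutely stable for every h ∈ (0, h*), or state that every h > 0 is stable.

(-4.6667,0); λ=-10 ⇒ h* = (14/3)/10 = 0.4667.

With y'=λy (z=hλ):
  y_{n+1} = y_n + z·[5/7·y_n + 2/7·y_{n+1}] ⇒ (1 − 2/7z)y_{n+1} = (1 + 5/7z)y_n
  ⇒ R(z) = (1 + 5/7z)/(1 − 2/7z).

Solve |R(x)|<1 on ℝ⁻.
x=-0.34: |R|=0.6901
R=−1: 1+5/7x = −1+2/7x ⇒ -3/7x=2 ⇒ x=2/(-3/7)=-4.6667
Confirm numerically:
  x=-4.090: |R|=0.88603 <1
  x=-3.971: |R|=0.86033 <1
  x=-3.524: |R|=0.75598 <1
  x=-5.158: |R|=1.08512 >1
  x=-5.040: |R|=1.06557 >1
Interval (-4.6667, 0).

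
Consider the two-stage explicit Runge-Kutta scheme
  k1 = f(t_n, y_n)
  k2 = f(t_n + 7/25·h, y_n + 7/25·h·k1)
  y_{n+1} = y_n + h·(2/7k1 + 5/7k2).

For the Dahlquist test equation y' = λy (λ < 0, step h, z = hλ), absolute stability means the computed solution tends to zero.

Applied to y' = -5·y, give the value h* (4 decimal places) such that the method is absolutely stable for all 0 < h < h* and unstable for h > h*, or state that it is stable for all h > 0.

(-5.0000,0); λ=-5 ⇒ h* = (5)/5 = 1.0000.

With y'=λy (z=hλ):
  k1=λy_n ⇒ h·k1=z·y_n;  k2=λ(1+7/25z)y_n ⇒ h·k2=z(1+7/25z)y_n
  y_{n+1}/y_n = 1 + 2/7z + 5/7z(1+7/25z) = 1 + z + 1/5z²
  Hence R(z) = 1 + z + 1/5z².

Solve |R(x)|<1 on ℝ⁻.
x=-0.75: |R|=0.3625
R=1: x+1/5x²=0 ⇒ x=−5=-5.0000; min R=1−1/(4·1/5)=-0.2500>−1
Confirm numerically:
  x=-4.703: |R|=0.72064 <1
  x=-2.896: |R|=0.21864 <1
  x=-2.317: |R|=0.24330 <1
  x=-5.596: |R|=1.66704 >1
  x=-5.088: |R|=1.08955 >1
Interval (-5.0000, 0).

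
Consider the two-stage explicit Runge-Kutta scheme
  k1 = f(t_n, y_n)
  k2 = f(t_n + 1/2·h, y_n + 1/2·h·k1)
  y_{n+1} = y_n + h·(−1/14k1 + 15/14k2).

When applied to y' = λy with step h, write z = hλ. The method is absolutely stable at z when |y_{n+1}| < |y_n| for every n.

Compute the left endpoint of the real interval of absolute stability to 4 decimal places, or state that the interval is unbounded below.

left endpoint -1.8667.

With y'=λy (z=hλ):
  k1=λy_n ⇒ h·k1=z·y_n;  k2=λ(1+1/2z)y_n ⇒ h·k2=z(1+1/2z)y_n
  y_{n+1}/y_n = 1 − 1/14z + 15/14z(1+1/2z) = 1 + z + 15/28z²
  Hence R(z) = 1 + z + 15/28z².

Boundary: |R(x)|=1, x<0.
x=-0.62: |R|=0.5859
R=1: x+15/28x²=0 ⇒ x=−28/15=-1.8667; min R=1−1/(4·15/28)=0.5333>−1
Confirm numerically:
  x=-1.554: |R|=0.73971 <1
  x=-1.364: |R|=0.63269 <1
  x=-1.198: |R|=0.57086 <1
  x=-2.370: |R|=1.63905 >1
  x=-2.293: |R|=1.52370 >1
  x=-2.041: |R|=1.19061 >1
So |R|<1 on (-1.8667, 0).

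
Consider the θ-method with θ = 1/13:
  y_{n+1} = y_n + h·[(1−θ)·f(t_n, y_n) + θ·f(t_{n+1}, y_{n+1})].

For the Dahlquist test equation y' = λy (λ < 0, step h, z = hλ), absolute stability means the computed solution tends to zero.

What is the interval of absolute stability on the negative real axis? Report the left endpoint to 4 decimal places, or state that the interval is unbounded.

z∈(-2.3636,0).

With y'=λy (z=hλ):
  y_{n+1} = y_n + z·[12/13·y_n + 1/13·y_{n+1}] ⇒ (1 − 1/13z)y_{n+1} = (1 + 12/13z)y_n
  ⇒ R(z) = (1 + 12/13z)/(1 − 1/13z).

Solve |R(x)|<1 on ℝ⁻.
x=-0.92: |R|=0.1408
R=−1: 1+12/13x = −1+1/13x ⇒ -11/13x=2 ⇒ x=2/(-11/13)=-2.3636
Confirm numerically:
  x=-2.094: |R|=0.80350 <1
  x=-2.032: |R|=0.75732 <1
  x=-1.074: |R|=0.00796 <1
  x=-2.801: |R|=1.30447 >1
  x=-2.473: |R|=1.07775 >1
  x=-2.451: |R|=1.06220 >1
So |R|<1 on (-2.3636, 0).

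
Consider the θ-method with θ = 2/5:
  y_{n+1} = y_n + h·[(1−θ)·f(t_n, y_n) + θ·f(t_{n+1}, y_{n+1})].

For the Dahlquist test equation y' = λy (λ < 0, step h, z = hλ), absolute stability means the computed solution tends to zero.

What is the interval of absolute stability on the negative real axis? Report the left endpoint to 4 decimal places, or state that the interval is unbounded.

z∈(-10.0000,0).

Set f=λy, z=hλ:
  y_{n+1} = y_n + z·[3/5·y_n + 2/5·y_{n+1}] ⇒ (1 − 2/5z)y_{n+1} = (1 + 3/5z)y_n
  so R(z) = (1 + 3/5z)/(1 − 2/5z).

Need |R(x)|<1, x<0.
x=-1.44: |R|=0.0863
R=−1: 1+3/5x = −1+2/5x ⇒ -1/5x=2 ⇒ x=2/(-1/5)=-10.0000
Confirm numerically:
  x=-9.436: |R|=0.97637 <1
  x=-9.359: |R|=0.97297 <1
  x=-5.713: |R|=0.73901 <1
  x=-10.195: |R|=1.00768 >1
  x=-10.065: |R|=1.00259 >1
Stable set (-10.0000, 0).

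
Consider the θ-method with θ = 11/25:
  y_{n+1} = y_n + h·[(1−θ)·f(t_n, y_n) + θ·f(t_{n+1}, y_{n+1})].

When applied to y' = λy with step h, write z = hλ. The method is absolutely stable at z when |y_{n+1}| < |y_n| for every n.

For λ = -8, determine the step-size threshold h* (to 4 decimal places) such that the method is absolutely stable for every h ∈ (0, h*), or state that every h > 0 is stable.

Test eqn y'=λy, z=hλ:
  y_{n+1} = y_n + z·[14/25·y_n + 11/25·y_{n+1}] ⇒ (1 − 11/25z)y_{n+1} = (1 + 14/25z)y_n
  so R(z) = (1 + 14/25z)/(1 − 11/25z).

Need |R(x)|<1, x<0.
x=-1.53: |R|=0.0856
R=−1: 1+14/25x = −1+11/25x ⇒ -3/25x=2 ⇒ x=2/(-3/25)=-16.6667
Confirm numerically:
  x=-16.361: |R|=0.99553 <1
  x=-15.701: |R|=0.98535 <1
  x=-10.308: |R|=0.86216 <1
  x=-17.092: |R|=1.00599 >1
  x=-16.974: |R|=1.00435 >1
  x=-16.843: |R|=1.00252 >1
Stable set (-16.6667, 0).

(-16.6667,0); λ=-8 ⇒ h* = (50/3)/8 = 2.0833.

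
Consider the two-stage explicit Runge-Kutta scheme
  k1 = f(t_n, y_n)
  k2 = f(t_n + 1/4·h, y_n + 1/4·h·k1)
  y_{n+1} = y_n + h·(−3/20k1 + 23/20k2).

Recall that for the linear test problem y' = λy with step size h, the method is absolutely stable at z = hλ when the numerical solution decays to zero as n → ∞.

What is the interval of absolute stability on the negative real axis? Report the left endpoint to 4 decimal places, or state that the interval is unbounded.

Set f=λy, z=hλ:
  k1=λy_n ⇒ h·k1=z·y_n;  k2=λ(1+1/4z)y_n ⇒ h·k2=z(1+1/4z)y_n
  y_{n+1}/y_n = 1 − 3/20z + 23/20z(1+1/4z) = 1 + z + 23/80z²
  ⇒ R(z) = 1 + z + 23/80z².

Solve |R(x)|<1 on ℝ⁻.
x=-0.78: |R|=0.3949
R=1: x+23/80x²=0 ⇒ x=−80/23=-3.4783; min R=1−1/(4·23/80)=0.1304>−1
Confirm numerically:
  x=-3.224: |R|=0.76433 <1
  x=-2.471: |R|=0.28443 <1
  x=-1.989: |R|=0.14838 <1
  x=-1.763: |R|=0.13060 <1
  x=-4.050: |R|=1.66572 >1
  x=-3.672: |R|=1.20453 >1
  x=-3.586: |R|=1.11108 >1
Interval (-3.4783, 0).

(-3.4783, 0).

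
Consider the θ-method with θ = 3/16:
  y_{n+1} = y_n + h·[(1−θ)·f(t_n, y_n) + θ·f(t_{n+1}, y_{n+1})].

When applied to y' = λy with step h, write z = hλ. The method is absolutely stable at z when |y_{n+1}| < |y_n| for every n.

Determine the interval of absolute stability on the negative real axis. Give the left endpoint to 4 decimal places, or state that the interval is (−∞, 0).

(-3.2000, 0).

On y'=λy, z=hλ:
  y_{n+1} = y_n + z·[13/16·y_n + 3/16·y_{n+1}] ⇒ (1 − 3/16z)y_{n+1} = (1 + 13/16z)y_n
  Hence R(z) = (1 + 13/16z)/(1 − 3/16z).

Boundary: |R(x)|=1, x<0.
x=-1.27: |R|=0.0257
R=−1: 1+13/16x = −1+3/16x ⇒ -5/8x=2 ⇒ x=2/(-5/8)=-3.2000
Confirm numerically:
  x=-2.554: |R|=0.72699 <1
  x=-1.627: |R|=0.24668 <1
  x=-1.511: |R|=0.17742 <1
  x=-3.511: |R|=1.11721 >1
  x=-3.285: |R|=1.03288 >1
Interval (-3.2000, 0).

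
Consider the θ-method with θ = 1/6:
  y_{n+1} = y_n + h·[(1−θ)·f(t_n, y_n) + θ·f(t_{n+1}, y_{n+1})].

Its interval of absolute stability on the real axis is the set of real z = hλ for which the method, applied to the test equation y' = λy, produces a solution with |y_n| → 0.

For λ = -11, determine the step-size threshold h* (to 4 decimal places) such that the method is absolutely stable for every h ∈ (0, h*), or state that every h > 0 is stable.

On y'=λy, z=hλ:
  y_{n+1} = y_n + z·[5/6·y_n + 1/6·y_{n+1}] ⇒ (1 − 1/6z)y_{n+1} = (1 + 5/6z)y_n
  so R(z) = (1 + 5/6z)/(1 − 1/6z).

Solve |R(x)|<1 on ℝ⁻.
x=-0.95: |R|=0.1799
R=−1: 1+5/6x = −1+1/6x ⇒ -2/3x=2 ⇒ x=2/(-2/3)=-3.0000
Confirm numerically:
  x=-2.887: |R|=0.94914 <1
  x=-2.674: |R|=0.84967 <1
  x=-2.668: |R|=0.84679 <1
  x=-2.422: |R|=0.72548 <1
  x=-3.357: |R|=1.15261 >1
  x=-3.054: |R|=1.02386 >1
So |R|<1 on (-3.0000, 0).

(-3.0000,0); λ=-11 ⇒ h* = (3)/11 = 0.2727.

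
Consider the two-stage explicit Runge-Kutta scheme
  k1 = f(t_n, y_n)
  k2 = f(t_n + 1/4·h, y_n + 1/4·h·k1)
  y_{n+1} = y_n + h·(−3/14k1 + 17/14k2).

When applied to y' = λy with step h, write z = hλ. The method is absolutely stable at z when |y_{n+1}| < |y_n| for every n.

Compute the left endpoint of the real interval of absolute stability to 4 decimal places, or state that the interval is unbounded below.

left endpoint -3.2941.

Test eqn y'=λy, z=hλ:
  k1=λy_n ⇒ h·k1=z·y_n;  k2=λ(1+1/4z)y_n ⇒ h·k2=z(1+1/4z)y_n
  y_{n+1}/y_n = 1 − 3/14z + 17/14z(1+1/4z) = 1 + z + 17/56z²
  R(z) = 1 + z + 17/56z².

Find x<0 with |R(x)|<1.
x=-1.3: |R|=0.2130
R=1: x+17/56x²=0 ⇒ x=−56/17=-3.2941; min R=1−1/(4·17/56)=0.1765>−1
Confirm numerically:
  x=-3.218: |R|=0.92564 <1
  x=-1.929: |R|=0.20060 <1
  x=-1.885: |R|=0.19366 <1
  x=-3.817: |R|=1.60588 >1
  x=-3.555: |R|=1.28154 >1
  x=-3.468: |R|=1.18306 >1
Stable set (-3.2941, 0).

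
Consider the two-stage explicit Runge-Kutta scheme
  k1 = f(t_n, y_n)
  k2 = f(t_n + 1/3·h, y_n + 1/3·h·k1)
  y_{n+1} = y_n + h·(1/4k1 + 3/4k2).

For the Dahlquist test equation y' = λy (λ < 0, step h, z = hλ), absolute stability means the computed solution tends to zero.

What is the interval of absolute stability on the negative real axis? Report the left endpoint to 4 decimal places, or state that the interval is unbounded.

Set f=λy, z=hλ:
  k1=λy_n ⇒ h·k1=z·y_n;  k2=λ(1+1/3z)y_n ⇒ h·k2=z(1+1/3z)y_n
  y_{n+1}/y_n = 1 + 1/4z + 3/4z(1+1/3z) = 1 + z + 1/4z²
  R(z) = 1 + z + 1/4z².

Need |R(x)|<1, x<0.
x=-1.54: |R|=0.0529
R=1: x+1/4x²=0 ⇒ x=−4=-4.0000; min R=1−1/(4·1/4)=0.0000>−1
Confirm numerically:
  x=-3.695: |R|=0.71826 <1
  x=-3.178: |R|=0.34692 <1
  x=-3.024: |R|=0.26214 <1
  x=-4.433: |R|=1.47987 >1
  x=-4.299: |R|=1.32135 >1
Stable set (-4.0000, 0).

z∈(-4.0000,0).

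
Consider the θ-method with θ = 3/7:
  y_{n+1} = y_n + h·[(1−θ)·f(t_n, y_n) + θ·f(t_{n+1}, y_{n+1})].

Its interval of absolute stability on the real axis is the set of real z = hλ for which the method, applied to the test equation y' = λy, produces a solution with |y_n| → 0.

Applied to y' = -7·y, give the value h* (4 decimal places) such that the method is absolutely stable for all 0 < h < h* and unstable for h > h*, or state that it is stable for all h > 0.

Test eqn y'=λy, z=hλ:
  y_{n+1} = y_n + z·[4/7·y_n + 3/7·y_{n+1}] ⇒ (1 − 3/7z)y_{n+1} = (1 + 4/7z)y_n
  R(z) = (1 + 4/7z)/(1 − 3/7z).

Boundary: |R(x)|=1, x<0.
x=-1.34: |R|=0.1488
R=−1: 1+4/7x = −1+3/7x ⇒ -1/7x=2 ⇒ x=2/(-1/7)=-14.0000
Confirm numerically:
  x=-9.734: |R|=0.88216 <1
  x=-8.754: |R|=0.84228 <1
  x=-6.086: |R|=0.68667 <1
  x=-14.536: |R|=1.01059 >1
  x=-14.287: |R|=1.00576 >1
  x=-14.092: |R|=1.00187 >1
Interval (-14.0000, 0).

(-14.0000,0); λ=-7 ⇒ h* = (14)/7 = 2.0000.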